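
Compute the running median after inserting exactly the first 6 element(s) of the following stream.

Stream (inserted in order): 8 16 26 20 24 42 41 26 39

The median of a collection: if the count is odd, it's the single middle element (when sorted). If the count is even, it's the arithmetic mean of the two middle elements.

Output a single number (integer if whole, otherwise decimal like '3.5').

Answer: 22

Derivation:
Step 1: insert 8 -> lo=[8] (size 1, max 8) hi=[] (size 0) -> median=8
Step 2: insert 16 -> lo=[8] (size 1, max 8) hi=[16] (size 1, min 16) -> median=12
Step 3: insert 26 -> lo=[8, 16] (size 2, max 16) hi=[26] (size 1, min 26) -> median=16
Step 4: insert 20 -> lo=[8, 16] (size 2, max 16) hi=[20, 26] (size 2, min 20) -> median=18
Step 5: insert 24 -> lo=[8, 16, 20] (size 3, max 20) hi=[24, 26] (size 2, min 24) -> median=20
Step 6: insert 42 -> lo=[8, 16, 20] (size 3, max 20) hi=[24, 26, 42] (size 3, min 24) -> median=22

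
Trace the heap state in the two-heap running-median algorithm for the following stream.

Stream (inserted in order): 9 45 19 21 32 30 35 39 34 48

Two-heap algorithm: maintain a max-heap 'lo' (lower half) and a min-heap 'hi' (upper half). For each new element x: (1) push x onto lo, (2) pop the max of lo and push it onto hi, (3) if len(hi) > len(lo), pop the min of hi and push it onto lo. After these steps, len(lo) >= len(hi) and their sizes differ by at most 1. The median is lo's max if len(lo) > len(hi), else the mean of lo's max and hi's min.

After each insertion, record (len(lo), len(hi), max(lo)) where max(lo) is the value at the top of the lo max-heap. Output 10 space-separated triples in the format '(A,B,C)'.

Step 1: insert 9 -> lo=[9] hi=[] -> (len(lo)=1, len(hi)=0, max(lo)=9)
Step 2: insert 45 -> lo=[9] hi=[45] -> (len(lo)=1, len(hi)=1, max(lo)=9)
Step 3: insert 19 -> lo=[9, 19] hi=[45] -> (len(lo)=2, len(hi)=1, max(lo)=19)
Step 4: insert 21 -> lo=[9, 19] hi=[21, 45] -> (len(lo)=2, len(hi)=2, max(lo)=19)
Step 5: insert 32 -> lo=[9, 19, 21] hi=[32, 45] -> (len(lo)=3, len(hi)=2, max(lo)=21)
Step 6: insert 30 -> lo=[9, 19, 21] hi=[30, 32, 45] -> (len(lo)=3, len(hi)=3, max(lo)=21)
Step 7: insert 35 -> lo=[9, 19, 21, 30] hi=[32, 35, 45] -> (len(lo)=4, len(hi)=3, max(lo)=30)
Step 8: insert 39 -> lo=[9, 19, 21, 30] hi=[32, 35, 39, 45] -> (len(lo)=4, len(hi)=4, max(lo)=30)
Step 9: insert 34 -> lo=[9, 19, 21, 30, 32] hi=[34, 35, 39, 45] -> (len(lo)=5, len(hi)=4, max(lo)=32)
Step 10: insert 48 -> lo=[9, 19, 21, 30, 32] hi=[34, 35, 39, 45, 48] -> (len(lo)=5, len(hi)=5, max(lo)=32)

Answer: (1,0,9) (1,1,9) (2,1,19) (2,2,19) (3,2,21) (3,3,21) (4,3,30) (4,4,30) (5,4,32) (5,5,32)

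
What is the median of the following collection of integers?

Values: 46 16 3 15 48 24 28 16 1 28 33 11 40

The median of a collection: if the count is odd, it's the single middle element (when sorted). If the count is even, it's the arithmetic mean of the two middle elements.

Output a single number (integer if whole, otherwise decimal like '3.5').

Answer: 24

Derivation:
Step 1: insert 46 -> lo=[46] (size 1, max 46) hi=[] (size 0) -> median=46
Step 2: insert 16 -> lo=[16] (size 1, max 16) hi=[46] (size 1, min 46) -> median=31
Step 3: insert 3 -> lo=[3, 16] (size 2, max 16) hi=[46] (size 1, min 46) -> median=16
Step 4: insert 15 -> lo=[3, 15] (size 2, max 15) hi=[16, 46] (size 2, min 16) -> median=15.5
Step 5: insert 48 -> lo=[3, 15, 16] (size 3, max 16) hi=[46, 48] (size 2, min 46) -> median=16
Step 6: insert 24 -> lo=[3, 15, 16] (size 3, max 16) hi=[24, 46, 48] (size 3, min 24) -> median=20
Step 7: insert 28 -> lo=[3, 15, 16, 24] (size 4, max 24) hi=[28, 46, 48] (size 3, min 28) -> median=24
Step 8: insert 16 -> lo=[3, 15, 16, 16] (size 4, max 16) hi=[24, 28, 46, 48] (size 4, min 24) -> median=20
Step 9: insert 1 -> lo=[1, 3, 15, 16, 16] (size 5, max 16) hi=[24, 28, 46, 48] (size 4, min 24) -> median=16
Step 10: insert 28 -> lo=[1, 3, 15, 16, 16] (size 5, max 16) hi=[24, 28, 28, 46, 48] (size 5, min 24) -> median=20
Step 11: insert 33 -> lo=[1, 3, 15, 16, 16, 24] (size 6, max 24) hi=[28, 28, 33, 46, 48] (size 5, min 28) -> median=24
Step 12: insert 11 -> lo=[1, 3, 11, 15, 16, 16] (size 6, max 16) hi=[24, 28, 28, 33, 46, 48] (size 6, min 24) -> median=20
Step 13: insert 40 -> lo=[1, 3, 11, 15, 16, 16, 24] (size 7, max 24) hi=[28, 28, 33, 40, 46, 48] (size 6, min 28) -> median=24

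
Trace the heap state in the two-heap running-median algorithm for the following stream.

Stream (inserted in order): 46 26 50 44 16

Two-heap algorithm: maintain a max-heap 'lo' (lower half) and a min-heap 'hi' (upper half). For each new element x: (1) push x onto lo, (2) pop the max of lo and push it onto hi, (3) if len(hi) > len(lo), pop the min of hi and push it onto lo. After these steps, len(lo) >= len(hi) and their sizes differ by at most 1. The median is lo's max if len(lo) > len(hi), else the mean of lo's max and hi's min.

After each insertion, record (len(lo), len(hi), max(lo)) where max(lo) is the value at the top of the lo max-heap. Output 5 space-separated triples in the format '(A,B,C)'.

Answer: (1,0,46) (1,1,26) (2,1,46) (2,2,44) (3,2,44)

Derivation:
Step 1: insert 46 -> lo=[46] hi=[] -> (len(lo)=1, len(hi)=0, max(lo)=46)
Step 2: insert 26 -> lo=[26] hi=[46] -> (len(lo)=1, len(hi)=1, max(lo)=26)
Step 3: insert 50 -> lo=[26, 46] hi=[50] -> (len(lo)=2, len(hi)=1, max(lo)=46)
Step 4: insert 44 -> lo=[26, 44] hi=[46, 50] -> (len(lo)=2, len(hi)=2, max(lo)=44)
Step 5: insert 16 -> lo=[16, 26, 44] hi=[46, 50] -> (len(lo)=3, len(hi)=2, max(lo)=44)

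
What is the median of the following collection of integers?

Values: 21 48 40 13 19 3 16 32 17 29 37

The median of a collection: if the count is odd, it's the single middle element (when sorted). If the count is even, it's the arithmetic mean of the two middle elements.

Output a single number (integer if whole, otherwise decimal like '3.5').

Step 1: insert 21 -> lo=[21] (size 1, max 21) hi=[] (size 0) -> median=21
Step 2: insert 48 -> lo=[21] (size 1, max 21) hi=[48] (size 1, min 48) -> median=34.5
Step 3: insert 40 -> lo=[21, 40] (size 2, max 40) hi=[48] (size 1, min 48) -> median=40
Step 4: insert 13 -> lo=[13, 21] (size 2, max 21) hi=[40, 48] (size 2, min 40) -> median=30.5
Step 5: insert 19 -> lo=[13, 19, 21] (size 3, max 21) hi=[40, 48] (size 2, min 40) -> median=21
Step 6: insert 3 -> lo=[3, 13, 19] (size 3, max 19) hi=[21, 40, 48] (size 3, min 21) -> median=20
Step 7: insert 16 -> lo=[3, 13, 16, 19] (size 4, max 19) hi=[21, 40, 48] (size 3, min 21) -> median=19
Step 8: insert 32 -> lo=[3, 13, 16, 19] (size 4, max 19) hi=[21, 32, 40, 48] (size 4, min 21) -> median=20
Step 9: insert 17 -> lo=[3, 13, 16, 17, 19] (size 5, max 19) hi=[21, 32, 40, 48] (size 4, min 21) -> median=19
Step 10: insert 29 -> lo=[3, 13, 16, 17, 19] (size 5, max 19) hi=[21, 29, 32, 40, 48] (size 5, min 21) -> median=20
Step 11: insert 37 -> lo=[3, 13, 16, 17, 19, 21] (size 6, max 21) hi=[29, 32, 37, 40, 48] (size 5, min 29) -> median=21

Answer: 21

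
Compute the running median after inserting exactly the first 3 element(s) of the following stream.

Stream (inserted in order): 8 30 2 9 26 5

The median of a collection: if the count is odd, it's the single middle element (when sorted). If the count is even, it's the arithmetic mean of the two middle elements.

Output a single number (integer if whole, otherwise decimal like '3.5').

Step 1: insert 8 -> lo=[8] (size 1, max 8) hi=[] (size 0) -> median=8
Step 2: insert 30 -> lo=[8] (size 1, max 8) hi=[30] (size 1, min 30) -> median=19
Step 3: insert 2 -> lo=[2, 8] (size 2, max 8) hi=[30] (size 1, min 30) -> median=8

Answer: 8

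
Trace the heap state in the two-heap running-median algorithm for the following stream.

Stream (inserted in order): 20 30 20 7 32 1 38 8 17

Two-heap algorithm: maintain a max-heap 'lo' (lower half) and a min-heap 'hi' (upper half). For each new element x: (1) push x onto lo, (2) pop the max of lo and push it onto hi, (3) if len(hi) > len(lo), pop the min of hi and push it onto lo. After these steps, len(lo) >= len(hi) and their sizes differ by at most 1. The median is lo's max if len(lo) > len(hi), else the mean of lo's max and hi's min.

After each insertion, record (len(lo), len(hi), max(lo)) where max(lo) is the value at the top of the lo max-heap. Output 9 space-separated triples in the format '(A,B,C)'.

Step 1: insert 20 -> lo=[20] hi=[] -> (len(lo)=1, len(hi)=0, max(lo)=20)
Step 2: insert 30 -> lo=[20] hi=[30] -> (len(lo)=1, len(hi)=1, max(lo)=20)
Step 3: insert 20 -> lo=[20, 20] hi=[30] -> (len(lo)=2, len(hi)=1, max(lo)=20)
Step 4: insert 7 -> lo=[7, 20] hi=[20, 30] -> (len(lo)=2, len(hi)=2, max(lo)=20)
Step 5: insert 32 -> lo=[7, 20, 20] hi=[30, 32] -> (len(lo)=3, len(hi)=2, max(lo)=20)
Step 6: insert 1 -> lo=[1, 7, 20] hi=[20, 30, 32] -> (len(lo)=3, len(hi)=3, max(lo)=20)
Step 7: insert 38 -> lo=[1, 7, 20, 20] hi=[30, 32, 38] -> (len(lo)=4, len(hi)=3, max(lo)=20)
Step 8: insert 8 -> lo=[1, 7, 8, 20] hi=[20, 30, 32, 38] -> (len(lo)=4, len(hi)=4, max(lo)=20)
Step 9: insert 17 -> lo=[1, 7, 8, 17, 20] hi=[20, 30, 32, 38] -> (len(lo)=5, len(hi)=4, max(lo)=20)

Answer: (1,0,20) (1,1,20) (2,1,20) (2,2,20) (3,2,20) (3,3,20) (4,3,20) (4,4,20) (5,4,20)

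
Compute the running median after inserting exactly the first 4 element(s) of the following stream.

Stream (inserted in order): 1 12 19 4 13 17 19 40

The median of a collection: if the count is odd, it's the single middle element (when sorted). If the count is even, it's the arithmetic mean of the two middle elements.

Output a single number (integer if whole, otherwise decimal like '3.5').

Step 1: insert 1 -> lo=[1] (size 1, max 1) hi=[] (size 0) -> median=1
Step 2: insert 12 -> lo=[1] (size 1, max 1) hi=[12] (size 1, min 12) -> median=6.5
Step 3: insert 19 -> lo=[1, 12] (size 2, max 12) hi=[19] (size 1, min 19) -> median=12
Step 4: insert 4 -> lo=[1, 4] (size 2, max 4) hi=[12, 19] (size 2, min 12) -> median=8

Answer: 8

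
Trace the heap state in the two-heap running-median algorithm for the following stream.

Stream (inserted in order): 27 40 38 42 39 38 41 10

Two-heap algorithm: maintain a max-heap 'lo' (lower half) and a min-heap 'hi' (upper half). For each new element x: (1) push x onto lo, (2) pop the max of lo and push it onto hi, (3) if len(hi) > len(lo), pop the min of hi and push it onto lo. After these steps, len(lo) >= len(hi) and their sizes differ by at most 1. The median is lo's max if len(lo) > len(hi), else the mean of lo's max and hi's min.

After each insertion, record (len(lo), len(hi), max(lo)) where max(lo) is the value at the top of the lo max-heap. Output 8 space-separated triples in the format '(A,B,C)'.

Step 1: insert 27 -> lo=[27] hi=[] -> (len(lo)=1, len(hi)=0, max(lo)=27)
Step 2: insert 40 -> lo=[27] hi=[40] -> (len(lo)=1, len(hi)=1, max(lo)=27)
Step 3: insert 38 -> lo=[27, 38] hi=[40] -> (len(lo)=2, len(hi)=1, max(lo)=38)
Step 4: insert 42 -> lo=[27, 38] hi=[40, 42] -> (len(lo)=2, len(hi)=2, max(lo)=38)
Step 5: insert 39 -> lo=[27, 38, 39] hi=[40, 42] -> (len(lo)=3, len(hi)=2, max(lo)=39)
Step 6: insert 38 -> lo=[27, 38, 38] hi=[39, 40, 42] -> (len(lo)=3, len(hi)=3, max(lo)=38)
Step 7: insert 41 -> lo=[27, 38, 38, 39] hi=[40, 41, 42] -> (len(lo)=4, len(hi)=3, max(lo)=39)
Step 8: insert 10 -> lo=[10, 27, 38, 38] hi=[39, 40, 41, 42] -> (len(lo)=4, len(hi)=4, max(lo)=38)

Answer: (1,0,27) (1,1,27) (2,1,38) (2,2,38) (3,2,39) (3,3,38) (4,3,39) (4,4,38)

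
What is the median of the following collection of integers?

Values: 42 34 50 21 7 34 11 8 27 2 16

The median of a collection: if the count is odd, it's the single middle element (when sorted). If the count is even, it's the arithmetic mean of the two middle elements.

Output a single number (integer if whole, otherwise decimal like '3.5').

Answer: 21

Derivation:
Step 1: insert 42 -> lo=[42] (size 1, max 42) hi=[] (size 0) -> median=42
Step 2: insert 34 -> lo=[34] (size 1, max 34) hi=[42] (size 1, min 42) -> median=38
Step 3: insert 50 -> lo=[34, 42] (size 2, max 42) hi=[50] (size 1, min 50) -> median=42
Step 4: insert 21 -> lo=[21, 34] (size 2, max 34) hi=[42, 50] (size 2, min 42) -> median=38
Step 5: insert 7 -> lo=[7, 21, 34] (size 3, max 34) hi=[42, 50] (size 2, min 42) -> median=34
Step 6: insert 34 -> lo=[7, 21, 34] (size 3, max 34) hi=[34, 42, 50] (size 3, min 34) -> median=34
Step 7: insert 11 -> lo=[7, 11, 21, 34] (size 4, max 34) hi=[34, 42, 50] (size 3, min 34) -> median=34
Step 8: insert 8 -> lo=[7, 8, 11, 21] (size 4, max 21) hi=[34, 34, 42, 50] (size 4, min 34) -> median=27.5
Step 9: insert 27 -> lo=[7, 8, 11, 21, 27] (size 5, max 27) hi=[34, 34, 42, 50] (size 4, min 34) -> median=27
Step 10: insert 2 -> lo=[2, 7, 8, 11, 21] (size 5, max 21) hi=[27, 34, 34, 42, 50] (size 5, min 27) -> median=24
Step 11: insert 16 -> lo=[2, 7, 8, 11, 16, 21] (size 6, max 21) hi=[27, 34, 34, 42, 50] (size 5, min 27) -> median=21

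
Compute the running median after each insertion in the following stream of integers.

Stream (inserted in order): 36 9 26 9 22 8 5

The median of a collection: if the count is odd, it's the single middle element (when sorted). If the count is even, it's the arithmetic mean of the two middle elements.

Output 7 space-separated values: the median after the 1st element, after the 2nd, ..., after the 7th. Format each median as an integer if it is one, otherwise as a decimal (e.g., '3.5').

Step 1: insert 36 -> lo=[36] (size 1, max 36) hi=[] (size 0) -> median=36
Step 2: insert 9 -> lo=[9] (size 1, max 9) hi=[36] (size 1, min 36) -> median=22.5
Step 3: insert 26 -> lo=[9, 26] (size 2, max 26) hi=[36] (size 1, min 36) -> median=26
Step 4: insert 9 -> lo=[9, 9] (size 2, max 9) hi=[26, 36] (size 2, min 26) -> median=17.5
Step 5: insert 22 -> lo=[9, 9, 22] (size 3, max 22) hi=[26, 36] (size 2, min 26) -> median=22
Step 6: insert 8 -> lo=[8, 9, 9] (size 3, max 9) hi=[22, 26, 36] (size 3, min 22) -> median=15.5
Step 7: insert 5 -> lo=[5, 8, 9, 9] (size 4, max 9) hi=[22, 26, 36] (size 3, min 22) -> median=9

Answer: 36 22.5 26 17.5 22 15.5 9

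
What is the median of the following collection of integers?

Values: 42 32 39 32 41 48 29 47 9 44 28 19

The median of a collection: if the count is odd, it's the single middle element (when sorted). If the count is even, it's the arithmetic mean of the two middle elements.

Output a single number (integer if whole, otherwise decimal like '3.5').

Step 1: insert 42 -> lo=[42] (size 1, max 42) hi=[] (size 0) -> median=42
Step 2: insert 32 -> lo=[32] (size 1, max 32) hi=[42] (size 1, min 42) -> median=37
Step 3: insert 39 -> lo=[32, 39] (size 2, max 39) hi=[42] (size 1, min 42) -> median=39
Step 4: insert 32 -> lo=[32, 32] (size 2, max 32) hi=[39, 42] (size 2, min 39) -> median=35.5
Step 5: insert 41 -> lo=[32, 32, 39] (size 3, max 39) hi=[41, 42] (size 2, min 41) -> median=39
Step 6: insert 48 -> lo=[32, 32, 39] (size 3, max 39) hi=[41, 42, 48] (size 3, min 41) -> median=40
Step 7: insert 29 -> lo=[29, 32, 32, 39] (size 4, max 39) hi=[41, 42, 48] (size 3, min 41) -> median=39
Step 8: insert 47 -> lo=[29, 32, 32, 39] (size 4, max 39) hi=[41, 42, 47, 48] (size 4, min 41) -> median=40
Step 9: insert 9 -> lo=[9, 29, 32, 32, 39] (size 5, max 39) hi=[41, 42, 47, 48] (size 4, min 41) -> median=39
Step 10: insert 44 -> lo=[9, 29, 32, 32, 39] (size 5, max 39) hi=[41, 42, 44, 47, 48] (size 5, min 41) -> median=40
Step 11: insert 28 -> lo=[9, 28, 29, 32, 32, 39] (size 6, max 39) hi=[41, 42, 44, 47, 48] (size 5, min 41) -> median=39
Step 12: insert 19 -> lo=[9, 19, 28, 29, 32, 32] (size 6, max 32) hi=[39, 41, 42, 44, 47, 48] (size 6, min 39) -> median=35.5

Answer: 35.5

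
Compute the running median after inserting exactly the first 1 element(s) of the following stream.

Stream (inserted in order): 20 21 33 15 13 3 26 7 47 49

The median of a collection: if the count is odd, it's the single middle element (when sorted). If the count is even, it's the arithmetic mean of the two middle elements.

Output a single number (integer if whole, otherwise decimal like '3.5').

Step 1: insert 20 -> lo=[20] (size 1, max 20) hi=[] (size 0) -> median=20

Answer: 20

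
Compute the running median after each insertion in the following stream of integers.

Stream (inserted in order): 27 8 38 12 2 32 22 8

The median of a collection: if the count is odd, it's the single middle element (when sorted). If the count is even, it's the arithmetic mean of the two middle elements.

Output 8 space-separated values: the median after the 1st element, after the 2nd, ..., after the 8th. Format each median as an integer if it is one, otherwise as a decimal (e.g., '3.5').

Answer: 27 17.5 27 19.5 12 19.5 22 17

Derivation:
Step 1: insert 27 -> lo=[27] (size 1, max 27) hi=[] (size 0) -> median=27
Step 2: insert 8 -> lo=[8] (size 1, max 8) hi=[27] (size 1, min 27) -> median=17.5
Step 3: insert 38 -> lo=[8, 27] (size 2, max 27) hi=[38] (size 1, min 38) -> median=27
Step 4: insert 12 -> lo=[8, 12] (size 2, max 12) hi=[27, 38] (size 2, min 27) -> median=19.5
Step 5: insert 2 -> lo=[2, 8, 12] (size 3, max 12) hi=[27, 38] (size 2, min 27) -> median=12
Step 6: insert 32 -> lo=[2, 8, 12] (size 3, max 12) hi=[27, 32, 38] (size 3, min 27) -> median=19.5
Step 7: insert 22 -> lo=[2, 8, 12, 22] (size 4, max 22) hi=[27, 32, 38] (size 3, min 27) -> median=22
Step 8: insert 8 -> lo=[2, 8, 8, 12] (size 4, max 12) hi=[22, 27, 32, 38] (size 4, min 22) -> median=17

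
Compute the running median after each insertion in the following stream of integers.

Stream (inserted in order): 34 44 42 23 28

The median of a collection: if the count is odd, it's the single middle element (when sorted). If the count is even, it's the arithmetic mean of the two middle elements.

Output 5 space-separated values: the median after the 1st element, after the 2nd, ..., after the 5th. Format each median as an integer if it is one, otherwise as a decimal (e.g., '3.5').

Answer: 34 39 42 38 34

Derivation:
Step 1: insert 34 -> lo=[34] (size 1, max 34) hi=[] (size 0) -> median=34
Step 2: insert 44 -> lo=[34] (size 1, max 34) hi=[44] (size 1, min 44) -> median=39
Step 3: insert 42 -> lo=[34, 42] (size 2, max 42) hi=[44] (size 1, min 44) -> median=42
Step 4: insert 23 -> lo=[23, 34] (size 2, max 34) hi=[42, 44] (size 2, min 42) -> median=38
Step 5: insert 28 -> lo=[23, 28, 34] (size 3, max 34) hi=[42, 44] (size 2, min 42) -> median=34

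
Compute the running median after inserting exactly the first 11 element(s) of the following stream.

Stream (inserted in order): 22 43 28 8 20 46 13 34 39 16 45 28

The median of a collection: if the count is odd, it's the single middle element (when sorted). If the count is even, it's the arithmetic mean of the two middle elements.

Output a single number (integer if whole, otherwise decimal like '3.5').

Answer: 28

Derivation:
Step 1: insert 22 -> lo=[22] (size 1, max 22) hi=[] (size 0) -> median=22
Step 2: insert 43 -> lo=[22] (size 1, max 22) hi=[43] (size 1, min 43) -> median=32.5
Step 3: insert 28 -> lo=[22, 28] (size 2, max 28) hi=[43] (size 1, min 43) -> median=28
Step 4: insert 8 -> lo=[8, 22] (size 2, max 22) hi=[28, 43] (size 2, min 28) -> median=25
Step 5: insert 20 -> lo=[8, 20, 22] (size 3, max 22) hi=[28, 43] (size 2, min 28) -> median=22
Step 6: insert 46 -> lo=[8, 20, 22] (size 3, max 22) hi=[28, 43, 46] (size 3, min 28) -> median=25
Step 7: insert 13 -> lo=[8, 13, 20, 22] (size 4, max 22) hi=[28, 43, 46] (size 3, min 28) -> median=22
Step 8: insert 34 -> lo=[8, 13, 20, 22] (size 4, max 22) hi=[28, 34, 43, 46] (size 4, min 28) -> median=25
Step 9: insert 39 -> lo=[8, 13, 20, 22, 28] (size 5, max 28) hi=[34, 39, 43, 46] (size 4, min 34) -> median=28
Step 10: insert 16 -> lo=[8, 13, 16, 20, 22] (size 5, max 22) hi=[28, 34, 39, 43, 46] (size 5, min 28) -> median=25
Step 11: insert 45 -> lo=[8, 13, 16, 20, 22, 28] (size 6, max 28) hi=[34, 39, 43, 45, 46] (size 5, min 34) -> median=28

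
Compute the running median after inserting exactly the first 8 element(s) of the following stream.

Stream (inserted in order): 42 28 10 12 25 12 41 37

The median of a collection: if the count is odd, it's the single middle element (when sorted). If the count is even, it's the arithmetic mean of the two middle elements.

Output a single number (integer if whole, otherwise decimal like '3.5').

Step 1: insert 42 -> lo=[42] (size 1, max 42) hi=[] (size 0) -> median=42
Step 2: insert 28 -> lo=[28] (size 1, max 28) hi=[42] (size 1, min 42) -> median=35
Step 3: insert 10 -> lo=[10, 28] (size 2, max 28) hi=[42] (size 1, min 42) -> median=28
Step 4: insert 12 -> lo=[10, 12] (size 2, max 12) hi=[28, 42] (size 2, min 28) -> median=20
Step 5: insert 25 -> lo=[10, 12, 25] (size 3, max 25) hi=[28, 42] (size 2, min 28) -> median=25
Step 6: insert 12 -> lo=[10, 12, 12] (size 3, max 12) hi=[25, 28, 42] (size 3, min 25) -> median=18.5
Step 7: insert 41 -> lo=[10, 12, 12, 25] (size 4, max 25) hi=[28, 41, 42] (size 3, min 28) -> median=25
Step 8: insert 37 -> lo=[10, 12, 12, 25] (size 4, max 25) hi=[28, 37, 41, 42] (size 4, min 28) -> median=26.5

Answer: 26.5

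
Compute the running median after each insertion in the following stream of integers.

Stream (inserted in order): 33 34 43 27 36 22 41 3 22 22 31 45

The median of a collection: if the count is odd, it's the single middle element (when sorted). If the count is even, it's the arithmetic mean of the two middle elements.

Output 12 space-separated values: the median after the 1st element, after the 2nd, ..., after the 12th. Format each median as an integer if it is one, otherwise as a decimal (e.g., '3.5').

Answer: 33 33.5 34 33.5 34 33.5 34 33.5 33 30 31 32

Derivation:
Step 1: insert 33 -> lo=[33] (size 1, max 33) hi=[] (size 0) -> median=33
Step 2: insert 34 -> lo=[33] (size 1, max 33) hi=[34] (size 1, min 34) -> median=33.5
Step 3: insert 43 -> lo=[33, 34] (size 2, max 34) hi=[43] (size 1, min 43) -> median=34
Step 4: insert 27 -> lo=[27, 33] (size 2, max 33) hi=[34, 43] (size 2, min 34) -> median=33.5
Step 5: insert 36 -> lo=[27, 33, 34] (size 3, max 34) hi=[36, 43] (size 2, min 36) -> median=34
Step 6: insert 22 -> lo=[22, 27, 33] (size 3, max 33) hi=[34, 36, 43] (size 3, min 34) -> median=33.5
Step 7: insert 41 -> lo=[22, 27, 33, 34] (size 4, max 34) hi=[36, 41, 43] (size 3, min 36) -> median=34
Step 8: insert 3 -> lo=[3, 22, 27, 33] (size 4, max 33) hi=[34, 36, 41, 43] (size 4, min 34) -> median=33.5
Step 9: insert 22 -> lo=[3, 22, 22, 27, 33] (size 5, max 33) hi=[34, 36, 41, 43] (size 4, min 34) -> median=33
Step 10: insert 22 -> lo=[3, 22, 22, 22, 27] (size 5, max 27) hi=[33, 34, 36, 41, 43] (size 5, min 33) -> median=30
Step 11: insert 31 -> lo=[3, 22, 22, 22, 27, 31] (size 6, max 31) hi=[33, 34, 36, 41, 43] (size 5, min 33) -> median=31
Step 12: insert 45 -> lo=[3, 22, 22, 22, 27, 31] (size 6, max 31) hi=[33, 34, 36, 41, 43, 45] (size 6, min 33) -> median=32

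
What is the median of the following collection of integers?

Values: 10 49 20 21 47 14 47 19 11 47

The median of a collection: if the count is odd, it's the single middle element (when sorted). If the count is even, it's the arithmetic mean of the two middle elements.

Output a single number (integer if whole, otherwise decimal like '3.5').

Answer: 20.5

Derivation:
Step 1: insert 10 -> lo=[10] (size 1, max 10) hi=[] (size 0) -> median=10
Step 2: insert 49 -> lo=[10] (size 1, max 10) hi=[49] (size 1, min 49) -> median=29.5
Step 3: insert 20 -> lo=[10, 20] (size 2, max 20) hi=[49] (size 1, min 49) -> median=20
Step 4: insert 21 -> lo=[10, 20] (size 2, max 20) hi=[21, 49] (size 2, min 21) -> median=20.5
Step 5: insert 47 -> lo=[10, 20, 21] (size 3, max 21) hi=[47, 49] (size 2, min 47) -> median=21
Step 6: insert 14 -> lo=[10, 14, 20] (size 3, max 20) hi=[21, 47, 49] (size 3, min 21) -> median=20.5
Step 7: insert 47 -> lo=[10, 14, 20, 21] (size 4, max 21) hi=[47, 47, 49] (size 3, min 47) -> median=21
Step 8: insert 19 -> lo=[10, 14, 19, 20] (size 4, max 20) hi=[21, 47, 47, 49] (size 4, min 21) -> median=20.5
Step 9: insert 11 -> lo=[10, 11, 14, 19, 20] (size 5, max 20) hi=[21, 47, 47, 49] (size 4, min 21) -> median=20
Step 10: insert 47 -> lo=[10, 11, 14, 19, 20] (size 5, max 20) hi=[21, 47, 47, 47, 49] (size 5, min 21) -> median=20.5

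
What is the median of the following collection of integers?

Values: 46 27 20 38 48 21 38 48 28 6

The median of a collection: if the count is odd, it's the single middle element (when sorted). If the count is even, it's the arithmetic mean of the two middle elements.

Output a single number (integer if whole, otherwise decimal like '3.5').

Answer: 33

Derivation:
Step 1: insert 46 -> lo=[46] (size 1, max 46) hi=[] (size 0) -> median=46
Step 2: insert 27 -> lo=[27] (size 1, max 27) hi=[46] (size 1, min 46) -> median=36.5
Step 3: insert 20 -> lo=[20, 27] (size 2, max 27) hi=[46] (size 1, min 46) -> median=27
Step 4: insert 38 -> lo=[20, 27] (size 2, max 27) hi=[38, 46] (size 2, min 38) -> median=32.5
Step 5: insert 48 -> lo=[20, 27, 38] (size 3, max 38) hi=[46, 48] (size 2, min 46) -> median=38
Step 6: insert 21 -> lo=[20, 21, 27] (size 3, max 27) hi=[38, 46, 48] (size 3, min 38) -> median=32.5
Step 7: insert 38 -> lo=[20, 21, 27, 38] (size 4, max 38) hi=[38, 46, 48] (size 3, min 38) -> median=38
Step 8: insert 48 -> lo=[20, 21, 27, 38] (size 4, max 38) hi=[38, 46, 48, 48] (size 4, min 38) -> median=38
Step 9: insert 28 -> lo=[20, 21, 27, 28, 38] (size 5, max 38) hi=[38, 46, 48, 48] (size 4, min 38) -> median=38
Step 10: insert 6 -> lo=[6, 20, 21, 27, 28] (size 5, max 28) hi=[38, 38, 46, 48, 48] (size 5, min 38) -> median=33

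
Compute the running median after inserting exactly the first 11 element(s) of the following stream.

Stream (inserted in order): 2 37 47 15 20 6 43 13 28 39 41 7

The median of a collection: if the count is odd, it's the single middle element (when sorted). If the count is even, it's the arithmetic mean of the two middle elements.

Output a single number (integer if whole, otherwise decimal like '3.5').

Answer: 28

Derivation:
Step 1: insert 2 -> lo=[2] (size 1, max 2) hi=[] (size 0) -> median=2
Step 2: insert 37 -> lo=[2] (size 1, max 2) hi=[37] (size 1, min 37) -> median=19.5
Step 3: insert 47 -> lo=[2, 37] (size 2, max 37) hi=[47] (size 1, min 47) -> median=37
Step 4: insert 15 -> lo=[2, 15] (size 2, max 15) hi=[37, 47] (size 2, min 37) -> median=26
Step 5: insert 20 -> lo=[2, 15, 20] (size 3, max 20) hi=[37, 47] (size 2, min 37) -> median=20
Step 6: insert 6 -> lo=[2, 6, 15] (size 3, max 15) hi=[20, 37, 47] (size 3, min 20) -> median=17.5
Step 7: insert 43 -> lo=[2, 6, 15, 20] (size 4, max 20) hi=[37, 43, 47] (size 3, min 37) -> median=20
Step 8: insert 13 -> lo=[2, 6, 13, 15] (size 4, max 15) hi=[20, 37, 43, 47] (size 4, min 20) -> median=17.5
Step 9: insert 28 -> lo=[2, 6, 13, 15, 20] (size 5, max 20) hi=[28, 37, 43, 47] (size 4, min 28) -> median=20
Step 10: insert 39 -> lo=[2, 6, 13, 15, 20] (size 5, max 20) hi=[28, 37, 39, 43, 47] (size 5, min 28) -> median=24
Step 11: insert 41 -> lo=[2, 6, 13, 15, 20, 28] (size 6, max 28) hi=[37, 39, 41, 43, 47] (size 5, min 37) -> median=28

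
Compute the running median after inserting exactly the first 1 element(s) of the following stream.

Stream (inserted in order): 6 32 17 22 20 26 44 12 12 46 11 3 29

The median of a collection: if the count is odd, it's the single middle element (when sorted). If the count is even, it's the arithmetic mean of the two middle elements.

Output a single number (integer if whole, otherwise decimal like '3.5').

Step 1: insert 6 -> lo=[6] (size 1, max 6) hi=[] (size 0) -> median=6

Answer: 6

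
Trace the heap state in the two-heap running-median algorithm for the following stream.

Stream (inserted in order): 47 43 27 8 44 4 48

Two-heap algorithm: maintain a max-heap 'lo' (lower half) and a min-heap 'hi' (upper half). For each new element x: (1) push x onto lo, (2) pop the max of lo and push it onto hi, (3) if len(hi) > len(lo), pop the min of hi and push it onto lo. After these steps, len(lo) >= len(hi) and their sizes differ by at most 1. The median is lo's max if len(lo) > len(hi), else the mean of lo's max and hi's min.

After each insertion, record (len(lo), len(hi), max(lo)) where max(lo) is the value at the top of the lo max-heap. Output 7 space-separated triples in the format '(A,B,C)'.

Step 1: insert 47 -> lo=[47] hi=[] -> (len(lo)=1, len(hi)=0, max(lo)=47)
Step 2: insert 43 -> lo=[43] hi=[47] -> (len(lo)=1, len(hi)=1, max(lo)=43)
Step 3: insert 27 -> lo=[27, 43] hi=[47] -> (len(lo)=2, len(hi)=1, max(lo)=43)
Step 4: insert 8 -> lo=[8, 27] hi=[43, 47] -> (len(lo)=2, len(hi)=2, max(lo)=27)
Step 5: insert 44 -> lo=[8, 27, 43] hi=[44, 47] -> (len(lo)=3, len(hi)=2, max(lo)=43)
Step 6: insert 4 -> lo=[4, 8, 27] hi=[43, 44, 47] -> (len(lo)=3, len(hi)=3, max(lo)=27)
Step 7: insert 48 -> lo=[4, 8, 27, 43] hi=[44, 47, 48] -> (len(lo)=4, len(hi)=3, max(lo)=43)

Answer: (1,0,47) (1,1,43) (2,1,43) (2,2,27) (3,2,43) (3,3,27) (4,3,43)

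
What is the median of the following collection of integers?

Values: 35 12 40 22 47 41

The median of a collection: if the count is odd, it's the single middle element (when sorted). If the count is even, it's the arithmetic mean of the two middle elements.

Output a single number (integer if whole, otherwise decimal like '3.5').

Step 1: insert 35 -> lo=[35] (size 1, max 35) hi=[] (size 0) -> median=35
Step 2: insert 12 -> lo=[12] (size 1, max 12) hi=[35] (size 1, min 35) -> median=23.5
Step 3: insert 40 -> lo=[12, 35] (size 2, max 35) hi=[40] (size 1, min 40) -> median=35
Step 4: insert 22 -> lo=[12, 22] (size 2, max 22) hi=[35, 40] (size 2, min 35) -> median=28.5
Step 5: insert 47 -> lo=[12, 22, 35] (size 3, max 35) hi=[40, 47] (size 2, min 40) -> median=35
Step 6: insert 41 -> lo=[12, 22, 35] (size 3, max 35) hi=[40, 41, 47] (size 3, min 40) -> median=37.5

Answer: 37.5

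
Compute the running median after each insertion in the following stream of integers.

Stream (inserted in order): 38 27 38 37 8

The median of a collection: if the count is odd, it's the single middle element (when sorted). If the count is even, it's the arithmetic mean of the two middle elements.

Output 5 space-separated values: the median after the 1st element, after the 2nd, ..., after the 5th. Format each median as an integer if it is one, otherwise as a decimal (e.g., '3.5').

Step 1: insert 38 -> lo=[38] (size 1, max 38) hi=[] (size 0) -> median=38
Step 2: insert 27 -> lo=[27] (size 1, max 27) hi=[38] (size 1, min 38) -> median=32.5
Step 3: insert 38 -> lo=[27, 38] (size 2, max 38) hi=[38] (size 1, min 38) -> median=38
Step 4: insert 37 -> lo=[27, 37] (size 2, max 37) hi=[38, 38] (size 2, min 38) -> median=37.5
Step 5: insert 8 -> lo=[8, 27, 37] (size 3, max 37) hi=[38, 38] (size 2, min 38) -> median=37

Answer: 38 32.5 38 37.5 37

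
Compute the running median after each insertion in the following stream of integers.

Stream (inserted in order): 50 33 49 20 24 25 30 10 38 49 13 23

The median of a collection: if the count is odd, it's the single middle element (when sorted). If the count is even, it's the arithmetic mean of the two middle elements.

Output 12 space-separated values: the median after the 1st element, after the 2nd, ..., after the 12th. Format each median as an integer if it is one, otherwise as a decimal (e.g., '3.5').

Answer: 50 41.5 49 41 33 29 30 27.5 30 31.5 30 27.5

Derivation:
Step 1: insert 50 -> lo=[50] (size 1, max 50) hi=[] (size 0) -> median=50
Step 2: insert 33 -> lo=[33] (size 1, max 33) hi=[50] (size 1, min 50) -> median=41.5
Step 3: insert 49 -> lo=[33, 49] (size 2, max 49) hi=[50] (size 1, min 50) -> median=49
Step 4: insert 20 -> lo=[20, 33] (size 2, max 33) hi=[49, 50] (size 2, min 49) -> median=41
Step 5: insert 24 -> lo=[20, 24, 33] (size 3, max 33) hi=[49, 50] (size 2, min 49) -> median=33
Step 6: insert 25 -> lo=[20, 24, 25] (size 3, max 25) hi=[33, 49, 50] (size 3, min 33) -> median=29
Step 7: insert 30 -> lo=[20, 24, 25, 30] (size 4, max 30) hi=[33, 49, 50] (size 3, min 33) -> median=30
Step 8: insert 10 -> lo=[10, 20, 24, 25] (size 4, max 25) hi=[30, 33, 49, 50] (size 4, min 30) -> median=27.5
Step 9: insert 38 -> lo=[10, 20, 24, 25, 30] (size 5, max 30) hi=[33, 38, 49, 50] (size 4, min 33) -> median=30
Step 10: insert 49 -> lo=[10, 20, 24, 25, 30] (size 5, max 30) hi=[33, 38, 49, 49, 50] (size 5, min 33) -> median=31.5
Step 11: insert 13 -> lo=[10, 13, 20, 24, 25, 30] (size 6, max 30) hi=[33, 38, 49, 49, 50] (size 5, min 33) -> median=30
Step 12: insert 23 -> lo=[10, 13, 20, 23, 24, 25] (size 6, max 25) hi=[30, 33, 38, 49, 49, 50] (size 6, min 30) -> median=27.5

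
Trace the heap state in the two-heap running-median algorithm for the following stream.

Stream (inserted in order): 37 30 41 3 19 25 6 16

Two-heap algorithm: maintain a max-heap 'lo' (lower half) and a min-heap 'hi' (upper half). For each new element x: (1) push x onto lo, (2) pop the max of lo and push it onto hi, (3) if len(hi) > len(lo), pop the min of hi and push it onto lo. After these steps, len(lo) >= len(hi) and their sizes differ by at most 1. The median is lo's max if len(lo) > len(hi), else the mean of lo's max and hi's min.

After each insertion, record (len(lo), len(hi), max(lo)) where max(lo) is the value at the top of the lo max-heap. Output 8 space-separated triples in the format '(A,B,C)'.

Step 1: insert 37 -> lo=[37] hi=[] -> (len(lo)=1, len(hi)=0, max(lo)=37)
Step 2: insert 30 -> lo=[30] hi=[37] -> (len(lo)=1, len(hi)=1, max(lo)=30)
Step 3: insert 41 -> lo=[30, 37] hi=[41] -> (len(lo)=2, len(hi)=1, max(lo)=37)
Step 4: insert 3 -> lo=[3, 30] hi=[37, 41] -> (len(lo)=2, len(hi)=2, max(lo)=30)
Step 5: insert 19 -> lo=[3, 19, 30] hi=[37, 41] -> (len(lo)=3, len(hi)=2, max(lo)=30)
Step 6: insert 25 -> lo=[3, 19, 25] hi=[30, 37, 41] -> (len(lo)=3, len(hi)=3, max(lo)=25)
Step 7: insert 6 -> lo=[3, 6, 19, 25] hi=[30, 37, 41] -> (len(lo)=4, len(hi)=3, max(lo)=25)
Step 8: insert 16 -> lo=[3, 6, 16, 19] hi=[25, 30, 37, 41] -> (len(lo)=4, len(hi)=4, max(lo)=19)

Answer: (1,0,37) (1,1,30) (2,1,37) (2,2,30) (3,2,30) (3,3,25) (4,3,25) (4,4,19)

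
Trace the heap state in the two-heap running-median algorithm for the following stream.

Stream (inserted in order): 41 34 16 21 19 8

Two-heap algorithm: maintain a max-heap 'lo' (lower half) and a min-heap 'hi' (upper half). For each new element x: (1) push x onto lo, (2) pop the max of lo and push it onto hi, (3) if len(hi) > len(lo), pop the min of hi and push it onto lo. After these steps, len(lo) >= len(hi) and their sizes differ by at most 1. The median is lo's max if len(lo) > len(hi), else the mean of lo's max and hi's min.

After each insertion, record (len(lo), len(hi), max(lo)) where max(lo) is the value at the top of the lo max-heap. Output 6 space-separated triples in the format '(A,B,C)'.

Answer: (1,0,41) (1,1,34) (2,1,34) (2,2,21) (3,2,21) (3,3,19)

Derivation:
Step 1: insert 41 -> lo=[41] hi=[] -> (len(lo)=1, len(hi)=0, max(lo)=41)
Step 2: insert 34 -> lo=[34] hi=[41] -> (len(lo)=1, len(hi)=1, max(lo)=34)
Step 3: insert 16 -> lo=[16, 34] hi=[41] -> (len(lo)=2, len(hi)=1, max(lo)=34)
Step 4: insert 21 -> lo=[16, 21] hi=[34, 41] -> (len(lo)=2, len(hi)=2, max(lo)=21)
Step 5: insert 19 -> lo=[16, 19, 21] hi=[34, 41] -> (len(lo)=3, len(hi)=2, max(lo)=21)
Step 6: insert 8 -> lo=[8, 16, 19] hi=[21, 34, 41] -> (len(lo)=3, len(hi)=3, max(lo)=19)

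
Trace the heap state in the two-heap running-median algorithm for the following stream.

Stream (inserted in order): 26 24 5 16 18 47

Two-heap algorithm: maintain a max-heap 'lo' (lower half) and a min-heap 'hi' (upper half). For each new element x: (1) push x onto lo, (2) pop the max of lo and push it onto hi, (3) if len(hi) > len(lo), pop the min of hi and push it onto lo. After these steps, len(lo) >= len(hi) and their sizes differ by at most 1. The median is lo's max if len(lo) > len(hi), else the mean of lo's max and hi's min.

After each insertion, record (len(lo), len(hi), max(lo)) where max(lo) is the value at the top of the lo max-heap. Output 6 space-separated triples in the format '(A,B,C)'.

Step 1: insert 26 -> lo=[26] hi=[] -> (len(lo)=1, len(hi)=0, max(lo)=26)
Step 2: insert 24 -> lo=[24] hi=[26] -> (len(lo)=1, len(hi)=1, max(lo)=24)
Step 3: insert 5 -> lo=[5, 24] hi=[26] -> (len(lo)=2, len(hi)=1, max(lo)=24)
Step 4: insert 16 -> lo=[5, 16] hi=[24, 26] -> (len(lo)=2, len(hi)=2, max(lo)=16)
Step 5: insert 18 -> lo=[5, 16, 18] hi=[24, 26] -> (len(lo)=3, len(hi)=2, max(lo)=18)
Step 6: insert 47 -> lo=[5, 16, 18] hi=[24, 26, 47] -> (len(lo)=3, len(hi)=3, max(lo)=18)

Answer: (1,0,26) (1,1,24) (2,1,24) (2,2,16) (3,2,18) (3,3,18)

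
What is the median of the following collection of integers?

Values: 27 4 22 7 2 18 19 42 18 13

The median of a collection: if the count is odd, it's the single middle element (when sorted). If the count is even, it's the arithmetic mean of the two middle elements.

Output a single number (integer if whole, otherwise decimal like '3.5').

Answer: 18

Derivation:
Step 1: insert 27 -> lo=[27] (size 1, max 27) hi=[] (size 0) -> median=27
Step 2: insert 4 -> lo=[4] (size 1, max 4) hi=[27] (size 1, min 27) -> median=15.5
Step 3: insert 22 -> lo=[4, 22] (size 2, max 22) hi=[27] (size 1, min 27) -> median=22
Step 4: insert 7 -> lo=[4, 7] (size 2, max 7) hi=[22, 27] (size 2, min 22) -> median=14.5
Step 5: insert 2 -> lo=[2, 4, 7] (size 3, max 7) hi=[22, 27] (size 2, min 22) -> median=7
Step 6: insert 18 -> lo=[2, 4, 7] (size 3, max 7) hi=[18, 22, 27] (size 3, min 18) -> median=12.5
Step 7: insert 19 -> lo=[2, 4, 7, 18] (size 4, max 18) hi=[19, 22, 27] (size 3, min 19) -> median=18
Step 8: insert 42 -> lo=[2, 4, 7, 18] (size 4, max 18) hi=[19, 22, 27, 42] (size 4, min 19) -> median=18.5
Step 9: insert 18 -> lo=[2, 4, 7, 18, 18] (size 5, max 18) hi=[19, 22, 27, 42] (size 4, min 19) -> median=18
Step 10: insert 13 -> lo=[2, 4, 7, 13, 18] (size 5, max 18) hi=[18, 19, 22, 27, 42] (size 5, min 18) -> median=18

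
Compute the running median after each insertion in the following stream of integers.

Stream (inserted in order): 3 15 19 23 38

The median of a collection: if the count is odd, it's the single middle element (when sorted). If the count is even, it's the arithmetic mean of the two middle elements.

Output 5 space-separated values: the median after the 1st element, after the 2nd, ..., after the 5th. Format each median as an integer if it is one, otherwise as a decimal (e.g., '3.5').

Answer: 3 9 15 17 19

Derivation:
Step 1: insert 3 -> lo=[3] (size 1, max 3) hi=[] (size 0) -> median=3
Step 2: insert 15 -> lo=[3] (size 1, max 3) hi=[15] (size 1, min 15) -> median=9
Step 3: insert 19 -> lo=[3, 15] (size 2, max 15) hi=[19] (size 1, min 19) -> median=15
Step 4: insert 23 -> lo=[3, 15] (size 2, max 15) hi=[19, 23] (size 2, min 19) -> median=17
Step 5: insert 38 -> lo=[3, 15, 19] (size 3, max 19) hi=[23, 38] (size 2, min 23) -> median=19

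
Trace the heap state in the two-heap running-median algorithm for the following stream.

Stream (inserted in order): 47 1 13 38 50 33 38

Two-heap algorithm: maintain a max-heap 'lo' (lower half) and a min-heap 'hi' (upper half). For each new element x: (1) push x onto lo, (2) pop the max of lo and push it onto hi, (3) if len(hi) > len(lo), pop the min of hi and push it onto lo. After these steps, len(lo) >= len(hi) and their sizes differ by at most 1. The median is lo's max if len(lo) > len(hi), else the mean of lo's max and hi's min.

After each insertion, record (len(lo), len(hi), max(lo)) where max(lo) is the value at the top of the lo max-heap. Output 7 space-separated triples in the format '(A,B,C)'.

Answer: (1,0,47) (1,1,1) (2,1,13) (2,2,13) (3,2,38) (3,3,33) (4,3,38)

Derivation:
Step 1: insert 47 -> lo=[47] hi=[] -> (len(lo)=1, len(hi)=0, max(lo)=47)
Step 2: insert 1 -> lo=[1] hi=[47] -> (len(lo)=1, len(hi)=1, max(lo)=1)
Step 3: insert 13 -> lo=[1, 13] hi=[47] -> (len(lo)=2, len(hi)=1, max(lo)=13)
Step 4: insert 38 -> lo=[1, 13] hi=[38, 47] -> (len(lo)=2, len(hi)=2, max(lo)=13)
Step 5: insert 50 -> lo=[1, 13, 38] hi=[47, 50] -> (len(lo)=3, len(hi)=2, max(lo)=38)
Step 6: insert 33 -> lo=[1, 13, 33] hi=[38, 47, 50] -> (len(lo)=3, len(hi)=3, max(lo)=33)
Step 7: insert 38 -> lo=[1, 13, 33, 38] hi=[38, 47, 50] -> (len(lo)=4, len(hi)=3, max(lo)=38)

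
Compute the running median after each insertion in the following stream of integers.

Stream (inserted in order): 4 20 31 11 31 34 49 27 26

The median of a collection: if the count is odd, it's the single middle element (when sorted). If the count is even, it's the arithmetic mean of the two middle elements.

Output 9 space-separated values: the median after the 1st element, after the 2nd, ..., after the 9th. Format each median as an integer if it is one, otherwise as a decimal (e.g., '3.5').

Answer: 4 12 20 15.5 20 25.5 31 29 27

Derivation:
Step 1: insert 4 -> lo=[4] (size 1, max 4) hi=[] (size 0) -> median=4
Step 2: insert 20 -> lo=[4] (size 1, max 4) hi=[20] (size 1, min 20) -> median=12
Step 3: insert 31 -> lo=[4, 20] (size 2, max 20) hi=[31] (size 1, min 31) -> median=20
Step 4: insert 11 -> lo=[4, 11] (size 2, max 11) hi=[20, 31] (size 2, min 20) -> median=15.5
Step 5: insert 31 -> lo=[4, 11, 20] (size 3, max 20) hi=[31, 31] (size 2, min 31) -> median=20
Step 6: insert 34 -> lo=[4, 11, 20] (size 3, max 20) hi=[31, 31, 34] (size 3, min 31) -> median=25.5
Step 7: insert 49 -> lo=[4, 11, 20, 31] (size 4, max 31) hi=[31, 34, 49] (size 3, min 31) -> median=31
Step 8: insert 27 -> lo=[4, 11, 20, 27] (size 4, max 27) hi=[31, 31, 34, 49] (size 4, min 31) -> median=29
Step 9: insert 26 -> lo=[4, 11, 20, 26, 27] (size 5, max 27) hi=[31, 31, 34, 49] (size 4, min 31) -> median=27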